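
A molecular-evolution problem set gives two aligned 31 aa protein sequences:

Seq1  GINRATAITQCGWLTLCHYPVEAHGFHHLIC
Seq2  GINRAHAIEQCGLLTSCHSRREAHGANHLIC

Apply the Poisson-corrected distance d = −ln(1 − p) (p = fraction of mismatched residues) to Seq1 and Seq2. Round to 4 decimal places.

0.3429

Mismatches occur at site 6 (T→H), site 9 (T→E), site 13 (W→L), site 16 (L→S), site 19 (Y→S), site 20 (P→R), site 21 (V→R), site 26 (F→A), site 27 (H→N).
p = 9/31 = 0.290323.
d = −ln(1 − 0.290323) = −ln(0.709677) = 0.3429.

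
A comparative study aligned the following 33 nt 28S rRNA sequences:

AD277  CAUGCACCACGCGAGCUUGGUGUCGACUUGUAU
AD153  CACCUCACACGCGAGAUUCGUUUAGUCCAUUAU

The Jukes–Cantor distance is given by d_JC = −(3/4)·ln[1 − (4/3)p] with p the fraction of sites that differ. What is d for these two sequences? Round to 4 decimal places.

0.5587

The sequences differ at positions 3 (U/C), 4 (G/C), 5 (C/U), 6 (A/C), 7 (C/A), 16 (C/A), 19 (G/C), 22 (G/U), 24 (C/A), 26 (A/U), 28 (U/C), 29 (U/A), 30 (G/U).
p = 13/33 = 0.393939.
d = −0.75 · ln(1 − (4/3)·0.393939) = −0.75 · ln(0.474748) = −0.75 · (-0.744971) = 0.5587.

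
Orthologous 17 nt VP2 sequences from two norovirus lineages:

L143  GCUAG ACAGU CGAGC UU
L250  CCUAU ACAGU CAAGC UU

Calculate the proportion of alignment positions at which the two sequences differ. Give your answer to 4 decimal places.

0.1765

Mismatches occur at site 1 (G↔C), site 5 (G↔U), site 12 (G↔A).
There are 3 differences over 17 sites, so p = 3/17 = 0.1765.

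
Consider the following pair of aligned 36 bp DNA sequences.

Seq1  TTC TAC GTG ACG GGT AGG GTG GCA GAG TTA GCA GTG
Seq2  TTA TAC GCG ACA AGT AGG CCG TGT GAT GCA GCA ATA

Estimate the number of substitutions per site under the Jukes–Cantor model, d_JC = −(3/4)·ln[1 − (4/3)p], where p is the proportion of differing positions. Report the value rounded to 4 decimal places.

The sequences differ at positions 3 (C/A), 8 (T/C), 12 (G/A), 13 (G/A), 19 (G/C), 20 (T/C), 22 (G/T), 23 (C/G), 24 (A/T), 27 (G/T), 28 (T/G), 29 (T/C), 34 (G/A), 36 (G/A).
p = 14/36 = 0.388889.
d = −0.75 · ln(1 − (4/3)·0.388889) = −0.75 · ln(0.481481) = −0.75 · (-0.730889) = 0.5482.

0.5482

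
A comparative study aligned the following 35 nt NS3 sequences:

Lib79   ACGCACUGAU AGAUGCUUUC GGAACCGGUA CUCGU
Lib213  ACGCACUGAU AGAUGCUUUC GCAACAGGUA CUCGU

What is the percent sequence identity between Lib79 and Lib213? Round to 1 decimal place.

Differing sites — 22:G/C; 26:C/A.
33 of the 35 sites match, so the percent identity is 33/35 × 100 = 94.3%.

94.3%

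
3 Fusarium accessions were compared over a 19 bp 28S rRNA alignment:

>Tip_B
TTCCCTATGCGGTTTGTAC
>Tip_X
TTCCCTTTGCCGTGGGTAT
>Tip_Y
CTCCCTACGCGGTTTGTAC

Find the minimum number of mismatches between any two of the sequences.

Pairwise Hamming distances:
  Tip_B vs Tip_X: 5
  Tip_B vs Tip_Y: 2
  Tip_X vs Tip_Y: 7
The smallest is 2, between Tip_B and Tip_Y.

2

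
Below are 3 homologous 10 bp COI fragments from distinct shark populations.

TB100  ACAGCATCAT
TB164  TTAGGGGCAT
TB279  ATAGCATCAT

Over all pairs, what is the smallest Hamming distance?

Pairwise Hamming distances:
  TB100 vs TB164: 5
  TB100 vs TB279: 1
  TB164 vs TB279: 4
The smallest is 1, between TB100 and TB279.

1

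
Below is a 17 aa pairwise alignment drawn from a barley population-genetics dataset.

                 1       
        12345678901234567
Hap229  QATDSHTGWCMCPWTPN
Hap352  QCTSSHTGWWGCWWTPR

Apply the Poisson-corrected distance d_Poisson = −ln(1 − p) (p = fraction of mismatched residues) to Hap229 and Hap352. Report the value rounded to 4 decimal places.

0.4353

The sequences differ at positions 2 (A/C), 4 (D/S), 10 (C/W), 11 (M/G), 13 (P/W), 17 (N/R).
p = 6/17 = 0.352941.
d = −ln(1 − 0.352941) = −ln(0.647059) = 0.4353.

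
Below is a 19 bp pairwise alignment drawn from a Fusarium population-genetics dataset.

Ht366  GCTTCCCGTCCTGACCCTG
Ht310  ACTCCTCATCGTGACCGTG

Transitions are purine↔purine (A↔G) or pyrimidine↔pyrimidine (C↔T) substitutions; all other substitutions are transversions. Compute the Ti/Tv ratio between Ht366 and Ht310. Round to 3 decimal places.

Differing sites — 1:G/A (Ti); 4:T/C (Ti); 6:C/T (Ti); 8:G/A (Ti); 11:C/G (Tv); 17:C/G (Tv).
Of the 6 differences, 4 transitions and 2 transversions, so Ti/Tv = 4/2 = 2.000.

2.000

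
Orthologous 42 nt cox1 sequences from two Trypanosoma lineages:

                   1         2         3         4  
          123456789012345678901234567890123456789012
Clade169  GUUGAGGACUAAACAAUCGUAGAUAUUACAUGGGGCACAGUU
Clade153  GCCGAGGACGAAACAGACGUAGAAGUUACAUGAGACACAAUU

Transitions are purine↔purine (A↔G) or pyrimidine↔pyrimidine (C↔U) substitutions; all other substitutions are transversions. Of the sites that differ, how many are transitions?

Mismatches occur at site 2 (U→C, transition), site 3 (U→C, transition), site 10 (U→G, transversion), site 16 (A→G, transition), site 17 (U→A, transversion), site 24 (U→A, transversion), site 25 (A→G, transition), site 33 (G→A, transition), site 35 (G→A, transition), site 40 (G→A, transition).
Of the 10 differences, 7 transitions and 3 transversions, so the answer is 7.

7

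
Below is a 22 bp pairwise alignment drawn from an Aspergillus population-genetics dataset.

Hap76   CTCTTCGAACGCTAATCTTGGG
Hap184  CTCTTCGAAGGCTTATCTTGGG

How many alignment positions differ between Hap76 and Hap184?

The sequences differ at positions 10 (C/G), 14 (A/T).
That gives 2 mismatches out of 22 aligned sites, so the Hamming distance is 2.

2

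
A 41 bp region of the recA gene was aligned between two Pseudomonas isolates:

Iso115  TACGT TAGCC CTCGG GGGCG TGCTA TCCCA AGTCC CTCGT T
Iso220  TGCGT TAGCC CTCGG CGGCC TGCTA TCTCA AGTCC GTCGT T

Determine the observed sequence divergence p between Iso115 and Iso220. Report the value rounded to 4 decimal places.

0.1220

Mismatches occur at site 2 (A/G), site 16 (G/C), site 20 (G/C), site 28 (C/T), site 36 (C/G).
There are 5 differences over 41 sites, so p = 5/41 = 0.1220.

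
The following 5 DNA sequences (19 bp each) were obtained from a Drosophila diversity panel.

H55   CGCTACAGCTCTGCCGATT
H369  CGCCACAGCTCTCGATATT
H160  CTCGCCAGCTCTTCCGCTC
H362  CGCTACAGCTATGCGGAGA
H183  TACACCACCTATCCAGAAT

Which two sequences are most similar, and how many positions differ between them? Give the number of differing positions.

Pairwise Hamming distances:
  H55 vs H369: 5
  H55 vs H160: 6
  H55 vs H362: 4
  H55 vs H183: 9
  H369 vs H160: 9
  H369 vs H362: 8
  H369 vs H183: 9
  H160 vs H362: 9
  H160 vs H183: 10
  H362 vs H183: 9
The smallest is 4, between H55 and H362.

4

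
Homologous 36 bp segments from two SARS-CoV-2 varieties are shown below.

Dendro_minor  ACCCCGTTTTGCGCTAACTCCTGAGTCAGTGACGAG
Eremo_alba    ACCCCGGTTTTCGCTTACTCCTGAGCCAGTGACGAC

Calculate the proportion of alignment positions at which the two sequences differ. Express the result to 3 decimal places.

Differing sites — 7:T/G; 11:G/T; 16:A/T; 26:T/C; 36:G/C.
There are 5 differences over 36 sites, so p = 5/36 = 0.139.

0.139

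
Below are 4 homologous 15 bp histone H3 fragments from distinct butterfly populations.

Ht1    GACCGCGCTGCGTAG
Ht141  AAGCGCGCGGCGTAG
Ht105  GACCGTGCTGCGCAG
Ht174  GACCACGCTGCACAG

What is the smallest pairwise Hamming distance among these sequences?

2

Pairwise Hamming distances:
  Ht1 vs Ht141: 3
  Ht1 vs Ht105: 2
  Ht1 vs Ht174: 3
  Ht141 vs Ht105: 5
  Ht141 vs Ht174: 6
  Ht105 vs Ht174: 3
The smallest is 2, between Ht1 and Ht105.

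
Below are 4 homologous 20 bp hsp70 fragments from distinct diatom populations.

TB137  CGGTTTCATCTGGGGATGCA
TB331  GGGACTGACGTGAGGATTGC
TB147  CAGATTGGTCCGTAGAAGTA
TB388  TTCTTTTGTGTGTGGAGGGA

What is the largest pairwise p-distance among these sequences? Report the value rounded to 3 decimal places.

0.650

Pairwise Hamming distances:
  TB137 vs TB331: 10
  TB137 vs TB147: 9
  TB137 vs TB388: 9
  TB331 vs TB147: 13
  TB331 vs TB388: 12
  TB147 vs TB388: 10
The largest is 13 mismatches, between TB331 and TB147; p = 13/20 = 0.650.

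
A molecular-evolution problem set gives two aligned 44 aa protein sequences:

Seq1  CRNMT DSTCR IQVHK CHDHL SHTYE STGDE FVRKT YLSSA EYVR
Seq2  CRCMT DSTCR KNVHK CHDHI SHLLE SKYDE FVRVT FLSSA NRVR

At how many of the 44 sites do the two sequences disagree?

The sequences differ at positions 3 (N/C), 11 (I/K), 12 (Q/N), 20 (L/I), 23 (T/L), 24 (Y/L), 27 (T/K), 28 (G/Y), 34 (K/V), 36 (Y/F), 41 (E/N), 42 (Y/R).
That gives 12 mismatches out of 44 aligned sites, so the Hamming distance is 12.

12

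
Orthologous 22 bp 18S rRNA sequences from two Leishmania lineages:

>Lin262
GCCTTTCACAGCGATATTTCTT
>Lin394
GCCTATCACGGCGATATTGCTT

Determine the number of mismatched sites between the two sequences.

3

Differing sites — 5:T/A; 10:A/G; 19:T/G.
That gives 3 mismatches out of 22 aligned sites, so the Hamming distance is 3.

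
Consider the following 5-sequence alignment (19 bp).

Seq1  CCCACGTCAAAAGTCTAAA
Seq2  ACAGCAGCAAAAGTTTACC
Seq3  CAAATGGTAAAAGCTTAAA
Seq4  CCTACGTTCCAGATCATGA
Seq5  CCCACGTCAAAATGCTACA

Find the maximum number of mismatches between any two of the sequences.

15

Pairwise Hamming distances:
  Seq1 vs Seq2: 8
  Seq1 vs Seq3: 7
  Seq1 vs Seq4: 9
  Seq1 vs Seq5: 3
  Seq2 vs Seq3: 9
  Seq2 vs Seq4: 15
  Seq2 vs Seq5: 9
  Seq3 vs Seq4: 13
  Seq3 vs Seq5: 9
  Seq4 vs Seq5: 10
The largest is 15, between Seq2 and Seq4.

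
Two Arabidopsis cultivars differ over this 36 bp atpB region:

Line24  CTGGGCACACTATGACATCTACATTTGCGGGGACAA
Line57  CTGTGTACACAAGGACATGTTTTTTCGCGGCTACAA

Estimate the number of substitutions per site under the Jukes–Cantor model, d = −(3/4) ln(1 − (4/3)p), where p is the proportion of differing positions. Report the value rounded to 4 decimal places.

The sequences differ at positions 4 (G/T), 6 (C/T), 11 (T/A), 13 (T/G), 19 (C/G), 21 (A/T), 22 (C/T), 23 (A/T), 26 (T/C), 31 (G/C), 32 (G/T).
p = 11/36 = 0.305556.
d = −0.75 · ln(1 − (4/3)·0.305556) = −0.75 · ln(0.592592) = −0.75 · (-0.523249) = 0.3924.

0.3924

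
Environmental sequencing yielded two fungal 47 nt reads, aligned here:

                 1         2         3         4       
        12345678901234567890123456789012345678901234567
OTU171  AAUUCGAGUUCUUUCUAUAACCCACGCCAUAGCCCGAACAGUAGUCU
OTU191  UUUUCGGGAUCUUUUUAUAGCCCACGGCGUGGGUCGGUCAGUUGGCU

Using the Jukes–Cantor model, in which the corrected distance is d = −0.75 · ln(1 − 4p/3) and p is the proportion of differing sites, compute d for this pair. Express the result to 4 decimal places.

0.4157

The sequences differ at positions 1 (A/U), 2 (A/U), 7 (A/G), 9 (U/A), 15 (C/U), 20 (A/G), 27 (C/G), 29 (A/G), 31 (A/G), 33 (C/G), 34 (C/U), 37 (A/G), 38 (A/U), 43 (A/U), 45 (U/G).
p = 15/47 = 0.319149.
d = −0.75 · ln(1 − (4/3)·0.319149) = −0.75 · ln(0.574468) = −0.75 · (-0.554311) = 0.4157.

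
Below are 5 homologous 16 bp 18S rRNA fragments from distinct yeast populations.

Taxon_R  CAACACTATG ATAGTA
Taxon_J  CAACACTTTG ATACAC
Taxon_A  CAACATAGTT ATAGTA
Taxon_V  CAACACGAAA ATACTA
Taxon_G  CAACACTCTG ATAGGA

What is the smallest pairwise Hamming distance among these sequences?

Pairwise Hamming distances:
  Taxon_R vs Taxon_J: 4
  Taxon_R vs Taxon_A: 4
  Taxon_R vs Taxon_V: 4
  Taxon_R vs Taxon_G: 2
  Taxon_J vs Taxon_A: 7
  Taxon_J vs Taxon_V: 6
  Taxon_J vs Taxon_G: 4
  Taxon_A vs Taxon_V: 6
  Taxon_A vs Taxon_G: 5
  Taxon_V vs Taxon_G: 6
The smallest is 2, between Taxon_R and Taxon_G.

2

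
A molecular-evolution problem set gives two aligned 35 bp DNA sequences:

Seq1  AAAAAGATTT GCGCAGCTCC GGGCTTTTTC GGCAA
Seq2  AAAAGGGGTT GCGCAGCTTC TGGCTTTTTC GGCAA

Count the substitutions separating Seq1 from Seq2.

Mismatches occur at site 5 (A→G), site 7 (A→G), site 8 (T→G), site 19 (C→T), site 21 (G→T).
That gives 5 mismatches out of 35 aligned sites, so the Hamming distance is 5.

5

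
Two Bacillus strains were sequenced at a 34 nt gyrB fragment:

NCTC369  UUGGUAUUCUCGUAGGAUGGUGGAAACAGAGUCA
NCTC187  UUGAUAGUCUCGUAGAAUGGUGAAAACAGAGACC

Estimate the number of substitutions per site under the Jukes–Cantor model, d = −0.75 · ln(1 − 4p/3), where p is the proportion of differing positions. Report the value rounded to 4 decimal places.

0.2012

Differing sites — 4:G/A; 7:U/G; 16:G/A; 23:G/A; 32:U/A; 34:A/C.
p = 6/34 = 0.176471.
d = −0.75 · ln(1 − (4/3)·0.176471) = −0.75 · ln(0.764705) = −0.75 · (-0.268265) = 0.2012.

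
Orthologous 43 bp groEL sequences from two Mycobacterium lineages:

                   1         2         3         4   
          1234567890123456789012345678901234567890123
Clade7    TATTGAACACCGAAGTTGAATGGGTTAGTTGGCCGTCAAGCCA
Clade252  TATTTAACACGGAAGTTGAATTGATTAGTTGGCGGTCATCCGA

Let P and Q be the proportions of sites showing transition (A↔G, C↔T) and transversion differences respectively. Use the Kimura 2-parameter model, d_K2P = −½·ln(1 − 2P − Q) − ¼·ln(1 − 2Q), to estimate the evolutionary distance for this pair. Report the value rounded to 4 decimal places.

0.2159

Mismatches occur at site 5 (G↔T, transversion), site 11 (C↔G, transversion), site 22 (G↔T, transversion), site 24 (G↔A, transition), site 34 (C↔G, transversion), site 39 (A↔T, transversion), site 40 (G↔C, transversion), site 42 (C↔G, transversion).
Of the 8 differences, 1 transition and 7 transversions over 43 sites: P = 1/43 = 0.023256, Q = 7/43 = 0.162791.
d = −0.5·ln(0.790697) − 0.25·ln(0.674418) = −0.5·(-0.234840) − 0.25·(-0.393905) = 0.2159.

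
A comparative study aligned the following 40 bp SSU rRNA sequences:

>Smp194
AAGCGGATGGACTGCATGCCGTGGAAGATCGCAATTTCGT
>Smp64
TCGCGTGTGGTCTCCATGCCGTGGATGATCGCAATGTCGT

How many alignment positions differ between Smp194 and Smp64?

8

The sequences differ at positions 1 (A/T), 2 (A/C), 6 (G/T), 7 (A/G), 11 (A/T), 14 (G/C), 26 (A/T), 36 (T/G).
That gives 8 mismatches out of 40 aligned sites, so the Hamming distance is 8.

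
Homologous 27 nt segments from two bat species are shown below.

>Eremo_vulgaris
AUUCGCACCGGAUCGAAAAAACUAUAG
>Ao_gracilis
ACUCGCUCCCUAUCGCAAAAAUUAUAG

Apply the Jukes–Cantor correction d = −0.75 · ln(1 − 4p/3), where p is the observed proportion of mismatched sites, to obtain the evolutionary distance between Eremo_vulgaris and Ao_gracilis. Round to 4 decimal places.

0.2635

The sequences differ at positions 2 (U/C), 7 (A/U), 10 (G/C), 11 (G/U), 16 (A/C), 22 (C/U).
p = 6/27 = 0.222222.
d = −0.75 · ln(1 − (4/3)·0.222222) = −0.75 · ln(0.703704) = −0.75 · (-0.351397) = 0.2635.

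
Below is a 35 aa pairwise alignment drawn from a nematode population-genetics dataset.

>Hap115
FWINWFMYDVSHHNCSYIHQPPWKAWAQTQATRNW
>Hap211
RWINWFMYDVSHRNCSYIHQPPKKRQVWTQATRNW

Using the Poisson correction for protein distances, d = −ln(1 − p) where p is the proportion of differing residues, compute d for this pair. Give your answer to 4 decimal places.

The sequences differ at positions 1 (F/R), 13 (H/R), 23 (W/K), 25 (A/R), 26 (W/Q), 27 (A/V), 28 (Q/W).
p = 7/35 = 0.200000.
d = −ln(1 − 0.200000) = −ln(0.800000) = 0.2231.

0.2231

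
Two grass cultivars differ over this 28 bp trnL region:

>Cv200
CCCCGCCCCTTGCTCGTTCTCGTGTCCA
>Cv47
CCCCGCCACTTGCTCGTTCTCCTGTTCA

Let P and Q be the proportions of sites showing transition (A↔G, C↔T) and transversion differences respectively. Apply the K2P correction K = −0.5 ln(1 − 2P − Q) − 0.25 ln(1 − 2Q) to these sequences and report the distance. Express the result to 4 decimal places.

0.1156

The sequences differ at positions 8 (C/A, transversion), 22 (G/C, transversion), 26 (C/T, transition).
Of the 3 differences, 1 transition and 2 transversions over 28 sites: P = 1/28 = 0.035714, Q = 2/28 = 0.071429.
d = −0.5·ln(0.857143) − 0.25·ln(0.857142) = −0.5·(-0.154151) − 0.25·(-0.154152) = 0.1156.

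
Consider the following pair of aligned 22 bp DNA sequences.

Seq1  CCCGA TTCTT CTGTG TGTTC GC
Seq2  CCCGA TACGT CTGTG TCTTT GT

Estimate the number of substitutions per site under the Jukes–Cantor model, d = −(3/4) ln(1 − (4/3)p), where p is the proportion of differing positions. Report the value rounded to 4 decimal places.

0.2708

The sequences differ at positions 7 (T/A), 9 (T/G), 17 (G/C), 20 (C/T), 22 (C/T).
p = 5/22 = 0.227273.
d = −0.75 · ln(1 − (4/3)·0.227273) = −0.75 · ln(0.696969) = −0.75 · (-0.361014) = 0.2708.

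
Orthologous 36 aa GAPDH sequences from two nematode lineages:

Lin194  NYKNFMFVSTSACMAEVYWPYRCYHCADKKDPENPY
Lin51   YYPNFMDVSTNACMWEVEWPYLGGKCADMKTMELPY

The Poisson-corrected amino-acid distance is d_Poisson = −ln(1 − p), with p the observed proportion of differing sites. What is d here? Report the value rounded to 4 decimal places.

0.4925

Mismatches occur at site 1 (N→Y), site 3 (K→P), site 7 (F→D), site 11 (S→N), site 15 (A→W), site 18 (Y→E), site 22 (R→L), site 23 (C→G), site 24 (Y→G), site 25 (H→K), site 29 (K→M), site 31 (D→T), site 32 (P→M), site 34 (N→L).
p = 14/36 = 0.388889.
d = −ln(1 − 0.388889) = −ln(0.611111) = 0.4925.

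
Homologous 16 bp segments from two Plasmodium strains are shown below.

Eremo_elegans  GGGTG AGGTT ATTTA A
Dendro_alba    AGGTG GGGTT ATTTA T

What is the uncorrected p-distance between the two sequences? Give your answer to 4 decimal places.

0.1875

Mismatches occur at site 1 (G↔A), site 6 (A↔G), site 16 (A↔T).
There are 3 differences over 16 sites, so p = 3/16 = 0.1875.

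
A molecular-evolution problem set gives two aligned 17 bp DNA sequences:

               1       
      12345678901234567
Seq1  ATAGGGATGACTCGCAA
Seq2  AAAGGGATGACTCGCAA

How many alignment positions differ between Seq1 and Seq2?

1

A single mismatch occurs at site 2 (T/A).
That gives 1 mismatch out of 17 aligned sites, so the Hamming distance is 1.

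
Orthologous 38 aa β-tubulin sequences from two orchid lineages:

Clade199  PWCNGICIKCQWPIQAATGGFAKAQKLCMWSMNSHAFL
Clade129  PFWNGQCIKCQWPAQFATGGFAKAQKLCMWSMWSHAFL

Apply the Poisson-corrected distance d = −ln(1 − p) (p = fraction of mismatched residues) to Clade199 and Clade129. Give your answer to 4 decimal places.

0.1719

Differing sites — 2:W/F; 3:C/W; 6:I/Q; 14:I/A; 16:A/F; 33:N/W.
p = 6/38 = 0.157895.
d = −ln(1 − 0.157895) = −ln(0.842105) = 0.1719.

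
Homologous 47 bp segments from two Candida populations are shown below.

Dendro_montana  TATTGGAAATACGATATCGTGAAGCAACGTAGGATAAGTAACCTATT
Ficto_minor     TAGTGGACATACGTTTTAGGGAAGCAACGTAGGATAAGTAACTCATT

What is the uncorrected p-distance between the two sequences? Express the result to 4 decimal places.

0.1702

The sequences differ at positions 3 (T/G), 8 (A/C), 14 (A/T), 16 (A/T), 18 (C/A), 20 (T/G), 43 (C/T), 44 (T/C).
There are 8 differences over 47 sites, so p = 8/47 = 0.1702.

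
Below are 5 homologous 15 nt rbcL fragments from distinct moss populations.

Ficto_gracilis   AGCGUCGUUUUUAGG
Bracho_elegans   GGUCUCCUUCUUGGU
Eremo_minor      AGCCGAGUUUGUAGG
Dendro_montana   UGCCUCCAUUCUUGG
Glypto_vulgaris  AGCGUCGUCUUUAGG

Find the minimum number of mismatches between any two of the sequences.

1

Pairwise Hamming distances:
  Ficto_gracilis vs Bracho_elegans: 7
  Ficto_gracilis vs Eremo_minor: 4
  Ficto_gracilis vs Dendro_montana: 6
  Ficto_gracilis vs Glypto_vulgaris: 1
  Bracho_elegans vs Eremo_minor: 9
  Bracho_elegans vs Dendro_montana: 7
  Bracho_elegans vs Glypto_vulgaris: 8
  Eremo_minor vs Dendro_montana: 7
  Eremo_minor vs Glypto_vulgaris: 5
  Dendro_montana vs Glypto_vulgaris: 7
The smallest is 1, between Ficto_gracilis and Glypto_vulgaris.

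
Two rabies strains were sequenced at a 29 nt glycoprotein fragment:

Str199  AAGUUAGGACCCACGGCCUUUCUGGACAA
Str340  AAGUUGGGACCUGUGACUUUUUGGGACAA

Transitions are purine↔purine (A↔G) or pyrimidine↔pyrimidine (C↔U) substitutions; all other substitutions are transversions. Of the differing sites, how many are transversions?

Mismatches occur at site 6 (A→G, transition), site 12 (C→U, transition), site 13 (A→G, transition), site 14 (C→U, transition), site 16 (G→A, transition), site 18 (C→U, transition), site 22 (C→U, transition), site 23 (U→G, transversion).
Of the 8 differences, 7 transitions and 1 transversion, so the answer is 1.

1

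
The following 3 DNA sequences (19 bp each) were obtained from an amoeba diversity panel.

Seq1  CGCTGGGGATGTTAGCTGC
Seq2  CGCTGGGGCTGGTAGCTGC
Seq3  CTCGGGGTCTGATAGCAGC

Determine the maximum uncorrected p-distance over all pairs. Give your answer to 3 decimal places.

0.316

Pairwise Hamming distances:
  Seq1 vs Seq2: 2
  Seq1 vs Seq3: 6
  Seq2 vs Seq3: 5
The largest is 6 mismatches, between Seq1 and Seq3; p = 6/19 = 0.316.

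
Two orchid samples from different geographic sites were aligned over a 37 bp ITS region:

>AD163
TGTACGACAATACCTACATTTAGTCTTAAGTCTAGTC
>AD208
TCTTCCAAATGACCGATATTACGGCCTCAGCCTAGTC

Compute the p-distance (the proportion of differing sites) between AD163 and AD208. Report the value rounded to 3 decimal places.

0.378

Differing sites — 2:G/C; 4:A/T; 6:G/C; 8:C/A; 10:A/T; 11:T/G; 15:T/G; 17:C/T; 21:T/A; 22:A/C; 24:T/G; 26:T/C; 28:A/C; 31:T/C.
There are 14 differences over 37 sites, so p = 14/37 = 0.378.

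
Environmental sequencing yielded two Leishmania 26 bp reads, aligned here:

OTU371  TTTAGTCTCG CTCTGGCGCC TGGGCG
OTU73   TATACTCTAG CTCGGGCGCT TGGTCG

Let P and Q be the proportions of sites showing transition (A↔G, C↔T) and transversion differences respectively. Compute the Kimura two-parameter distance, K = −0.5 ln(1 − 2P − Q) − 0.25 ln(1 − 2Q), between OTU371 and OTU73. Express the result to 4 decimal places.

0.2782

The sequences differ at positions 2 (T/A, transversion), 5 (G/C, transversion), 9 (C/A, transversion), 14 (T/G, transversion), 20 (C/T, transition), 24 (G/T, transversion).
Of the 6 differences, 1 transition and 5 transversions over 26 sites: P = 1/26 = 0.038462, Q = 5/26 = 0.192308.
d = −0.5·ln(0.730768) − 0.25·ln(0.615384) = −0.5·(-0.313659) − 0.25·(-0.485509) = 0.2782.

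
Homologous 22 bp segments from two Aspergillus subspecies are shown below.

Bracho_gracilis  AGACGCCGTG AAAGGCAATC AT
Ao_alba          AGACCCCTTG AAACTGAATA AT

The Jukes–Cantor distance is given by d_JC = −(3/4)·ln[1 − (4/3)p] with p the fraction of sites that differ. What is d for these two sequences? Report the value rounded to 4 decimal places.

0.3390

The sequences differ at positions 5 (G/C), 8 (G/T), 14 (G/C), 15 (G/T), 16 (C/G), 20 (C/A).
p = 6/22 = 0.272727.
d = −0.75 · ln(1 − (4/3)·0.272727) = −0.75 · ln(0.636364) = −0.75 · (-0.451985) = 0.3390.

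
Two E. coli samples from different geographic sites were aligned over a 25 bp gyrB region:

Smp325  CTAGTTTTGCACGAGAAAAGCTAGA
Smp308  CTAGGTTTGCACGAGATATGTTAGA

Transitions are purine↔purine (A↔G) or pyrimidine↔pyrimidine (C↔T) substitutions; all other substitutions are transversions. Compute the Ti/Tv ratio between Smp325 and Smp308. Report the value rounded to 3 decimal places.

Differing sites — 5:T/G (Tv); 17:A/T (Tv); 19:A/T (Tv); 21:C/T (Ti).
Of the 4 differences, 1 transition and 3 transversions, so Ti/Tv = 1/3 = 0.333.

0.333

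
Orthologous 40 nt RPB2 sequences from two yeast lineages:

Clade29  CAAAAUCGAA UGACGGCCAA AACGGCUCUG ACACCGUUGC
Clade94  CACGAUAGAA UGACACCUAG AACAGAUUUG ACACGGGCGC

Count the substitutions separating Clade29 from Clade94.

The sequences differ at positions 3 (A/C), 4 (A/G), 7 (C/A), 15 (G/A), 16 (G/C), 18 (C/U), 20 (A/G), 24 (G/A), 26 (C/A), 28 (C/U), 35 (C/G), 37 (U/G), 38 (U/C).
That gives 13 mismatches out of 40 aligned sites, so the Hamming distance is 13.

13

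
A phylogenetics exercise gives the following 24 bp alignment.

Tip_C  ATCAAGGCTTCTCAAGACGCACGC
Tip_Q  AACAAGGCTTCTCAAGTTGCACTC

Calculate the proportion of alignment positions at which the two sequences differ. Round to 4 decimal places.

Differing sites — 2:T/A; 17:A/T; 18:C/T; 23:G/T.
There are 4 differences over 24 sites, so p = 4/24 = 0.1667.

0.1667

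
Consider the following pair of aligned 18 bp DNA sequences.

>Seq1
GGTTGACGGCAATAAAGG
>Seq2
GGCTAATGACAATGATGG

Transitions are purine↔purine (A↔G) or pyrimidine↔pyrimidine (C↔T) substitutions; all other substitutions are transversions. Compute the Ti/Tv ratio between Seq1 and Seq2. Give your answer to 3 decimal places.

5.000

Differing sites — 3:T/C (Ti); 5:G/A (Ti); 7:C/T (Ti); 9:G/A (Ti); 14:A/G (Ti); 16:A/T (Tv).
Of the 6 differences, 5 transitions and 1 transversion, so Ti/Tv = 5/1 = 5.000.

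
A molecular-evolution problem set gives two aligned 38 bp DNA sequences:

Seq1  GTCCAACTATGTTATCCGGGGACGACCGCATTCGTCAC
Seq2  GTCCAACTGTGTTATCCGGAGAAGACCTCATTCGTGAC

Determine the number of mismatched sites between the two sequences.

5

The sequences differ at positions 9 (A/G), 20 (G/A), 23 (C/A), 28 (G/T), 36 (C/G).
That gives 5 mismatches out of 38 aligned sites, so the Hamming distance is 5.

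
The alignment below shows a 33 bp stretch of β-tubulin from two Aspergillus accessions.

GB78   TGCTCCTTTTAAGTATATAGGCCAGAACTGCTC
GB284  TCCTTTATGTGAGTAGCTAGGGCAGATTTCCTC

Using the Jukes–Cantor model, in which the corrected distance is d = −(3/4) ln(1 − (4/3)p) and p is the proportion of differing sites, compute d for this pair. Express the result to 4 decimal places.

Differing sites — 2:G/C; 5:C/T; 6:C/T; 7:T/A; 9:T/G; 11:A/G; 16:T/G; 17:A/C; 22:C/G; 27:A/T; 28:C/T; 30:G/C.
p = 12/33 = 0.363636.
d = −0.75 · ln(1 − (4/3)·0.363636) = −0.75 · ln(0.515152) = −0.75 · (-0.663293) = 0.4975.

0.4975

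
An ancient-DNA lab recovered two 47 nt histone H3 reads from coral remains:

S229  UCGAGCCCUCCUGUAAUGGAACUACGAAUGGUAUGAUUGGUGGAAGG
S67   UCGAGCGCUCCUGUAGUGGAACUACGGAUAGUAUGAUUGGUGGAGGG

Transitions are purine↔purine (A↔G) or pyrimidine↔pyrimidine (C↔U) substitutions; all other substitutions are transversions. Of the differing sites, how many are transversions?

1

The sequences differ at positions 7 (C/G, transversion), 16 (A/G, transition), 27 (A/G, transition), 30 (G/A, transition), 45 (A/G, transition).
Of the 5 differences, 4 transitions and 1 transversion, so the answer is 1.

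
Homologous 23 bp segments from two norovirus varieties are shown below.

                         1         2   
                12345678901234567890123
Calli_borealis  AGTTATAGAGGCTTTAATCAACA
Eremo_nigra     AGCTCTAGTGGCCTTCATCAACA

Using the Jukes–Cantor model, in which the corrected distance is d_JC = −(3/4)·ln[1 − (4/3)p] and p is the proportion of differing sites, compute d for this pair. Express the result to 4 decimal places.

0.2567

The sequences differ at positions 3 (T/C), 5 (A/C), 9 (A/T), 13 (T/C), 16 (A/C).
p = 5/23 = 0.217391.
d = −0.75 · ln(1 − (4/3)·0.217391) = −0.75 · ln(0.710145) = −0.75 · (-0.342286) = 0.2567.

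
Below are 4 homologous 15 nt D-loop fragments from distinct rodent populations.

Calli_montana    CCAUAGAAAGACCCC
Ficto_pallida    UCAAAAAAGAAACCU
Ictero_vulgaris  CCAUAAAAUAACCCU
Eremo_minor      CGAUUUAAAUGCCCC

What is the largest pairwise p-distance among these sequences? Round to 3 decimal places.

0.667

Pairwise Hamming distances:
  Calli_montana vs Ficto_pallida: 7
  Calli_montana vs Ictero_vulgaris: 4
  Calli_montana vs Eremo_minor: 5
  Ficto_pallida vs Ictero_vulgaris: 4
  Ficto_pallida vs Eremo_minor: 10
  Ictero_vulgaris vs Eremo_minor: 7
The largest is 10 mismatches, between Ficto_pallida and Eremo_minor; p = 10/15 = 0.667.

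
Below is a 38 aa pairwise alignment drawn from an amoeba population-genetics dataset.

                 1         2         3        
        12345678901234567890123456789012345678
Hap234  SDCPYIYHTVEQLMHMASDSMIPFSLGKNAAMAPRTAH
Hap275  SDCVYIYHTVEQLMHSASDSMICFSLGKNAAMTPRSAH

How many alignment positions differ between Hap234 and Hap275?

5

The sequences differ at positions 4 (P/V), 16 (M/S), 23 (P/C), 33 (A/T), 36 (T/S).
That gives 5 mismatches out of 38 aligned sites, so the Hamming distance is 5.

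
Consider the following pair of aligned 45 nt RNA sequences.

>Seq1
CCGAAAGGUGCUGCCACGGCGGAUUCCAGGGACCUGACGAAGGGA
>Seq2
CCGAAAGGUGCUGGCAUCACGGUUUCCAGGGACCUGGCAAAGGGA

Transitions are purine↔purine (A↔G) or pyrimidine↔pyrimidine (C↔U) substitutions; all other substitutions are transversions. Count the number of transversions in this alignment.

Mismatches occur at site 14 (C/G, transversion), site 17 (C/U, transition), site 18 (G/C, transversion), site 19 (G/A, transition), site 23 (A/U, transversion), site 37 (A/G, transition), site 39 (G/A, transition).
Of the 7 differences, 4 transitions and 3 transversions, so the answer is 3.

3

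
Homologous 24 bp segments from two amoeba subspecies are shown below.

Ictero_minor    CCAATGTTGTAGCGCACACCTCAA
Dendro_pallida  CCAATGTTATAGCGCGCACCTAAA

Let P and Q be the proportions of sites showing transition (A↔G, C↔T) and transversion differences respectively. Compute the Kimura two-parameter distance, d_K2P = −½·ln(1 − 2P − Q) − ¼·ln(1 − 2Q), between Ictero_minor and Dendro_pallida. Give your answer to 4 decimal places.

Mismatches occur at site 9 (G→A, transition), site 16 (A→G, transition), site 22 (C→A, transversion).
Of the 3 differences, 2 transitions and 1 transversion over 24 sites: P = 2/24 = 0.083333, Q = 1/24 = 0.041667.
d = −0.5·ln(0.791667) − 0.25·ln(0.916666) = −0.5·(-0.233614) − 0.25·(-0.087012) = 0.1386.

0.1386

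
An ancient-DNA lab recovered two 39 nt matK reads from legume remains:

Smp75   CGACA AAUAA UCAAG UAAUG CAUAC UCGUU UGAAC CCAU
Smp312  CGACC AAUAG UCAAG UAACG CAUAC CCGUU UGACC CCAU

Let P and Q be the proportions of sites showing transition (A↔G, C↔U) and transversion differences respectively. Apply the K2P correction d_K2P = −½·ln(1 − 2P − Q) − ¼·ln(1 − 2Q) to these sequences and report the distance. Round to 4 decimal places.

0.1418

Mismatches occur at site 5 (A/C, transversion), site 10 (A/G, transition), site 19 (U/C, transition), site 26 (U/C, transition), site 34 (A/C, transversion).
Of the 5 differences, 3 transitions and 2 transversions over 39 sites: P = 3/39 = 0.076923, Q = 2/39 = 0.051282.
d = −0.5·ln(0.794872) − 0.25·ln(0.897436) = −0.5·(-0.229574) − 0.25·(-0.108213) = 0.1418.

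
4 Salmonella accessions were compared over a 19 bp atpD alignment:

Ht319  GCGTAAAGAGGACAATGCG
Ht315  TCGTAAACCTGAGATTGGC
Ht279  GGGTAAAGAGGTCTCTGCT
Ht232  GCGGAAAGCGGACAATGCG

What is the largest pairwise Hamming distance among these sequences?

Pairwise Hamming distances:
  Ht319 vs Ht315: 8
  Ht319 vs Ht279: 5
  Ht319 vs Ht232: 2
  Ht315 vs Ht279: 11
  Ht315 vs Ht232: 8
  Ht279 vs Ht232: 7
The largest is 11, between Ht315 and Ht279.

11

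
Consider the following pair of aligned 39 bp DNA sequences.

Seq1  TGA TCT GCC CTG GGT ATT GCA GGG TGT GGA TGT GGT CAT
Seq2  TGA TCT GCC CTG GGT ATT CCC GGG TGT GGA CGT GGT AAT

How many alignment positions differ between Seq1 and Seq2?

Mismatches occur at site 19 (G/C), site 21 (A/C), site 31 (T/C), site 37 (C/A).
That gives 4 mismatches out of 39 aligned sites, so the Hamming distance is 4.

4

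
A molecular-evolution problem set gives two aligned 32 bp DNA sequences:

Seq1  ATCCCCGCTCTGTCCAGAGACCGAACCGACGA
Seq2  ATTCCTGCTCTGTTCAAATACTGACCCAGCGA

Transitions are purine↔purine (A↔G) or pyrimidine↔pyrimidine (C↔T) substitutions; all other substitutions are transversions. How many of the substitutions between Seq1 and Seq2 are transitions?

7

The sequences differ at positions 3 (C/T, transition), 6 (C/T, transition), 14 (C/T, transition), 17 (G/A, transition), 19 (G/T, transversion), 22 (C/T, transition), 25 (A/C, transversion), 28 (G/A, transition), 29 (A/G, transition).
Of the 9 differences, 7 transitions and 2 transversions, so the answer is 7.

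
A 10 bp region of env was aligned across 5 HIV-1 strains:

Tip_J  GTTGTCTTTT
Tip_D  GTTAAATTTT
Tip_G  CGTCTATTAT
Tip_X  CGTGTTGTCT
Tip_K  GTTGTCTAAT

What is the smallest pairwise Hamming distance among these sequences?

2

Pairwise Hamming distances:
  Tip_J vs Tip_D: 3
  Tip_J vs Tip_G: 5
  Tip_J vs Tip_X: 5
  Tip_J vs Tip_K: 2
  Tip_D vs Tip_G: 5
  Tip_D vs Tip_X: 7
  Tip_D vs Tip_K: 5
  Tip_G vs Tip_X: 4
  Tip_G vs Tip_K: 5
  Tip_X vs Tip_K: 6
The smallest is 2, between Tip_J and Tip_K.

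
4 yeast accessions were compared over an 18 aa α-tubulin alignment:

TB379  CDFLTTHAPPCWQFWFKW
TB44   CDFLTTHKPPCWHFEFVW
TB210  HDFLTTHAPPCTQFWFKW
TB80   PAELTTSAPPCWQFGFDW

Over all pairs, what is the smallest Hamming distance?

Pairwise Hamming distances:
  TB379 vs TB44: 4
  TB379 vs TB210: 2
  TB379 vs TB80: 6
  TB44 vs TB210: 6
  TB44 vs TB80: 8
  TB210 vs TB80: 7
The smallest is 2, between TB379 and TB210.

2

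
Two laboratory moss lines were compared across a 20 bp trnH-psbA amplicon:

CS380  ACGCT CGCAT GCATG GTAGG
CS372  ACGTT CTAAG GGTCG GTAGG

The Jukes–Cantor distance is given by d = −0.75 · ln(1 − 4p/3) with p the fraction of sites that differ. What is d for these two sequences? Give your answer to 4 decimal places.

0.4715

The sequences differ at positions 4 (C/T), 7 (G/T), 8 (C/A), 10 (T/G), 12 (C/G), 13 (A/T), 14 (T/C).
p = 7/20 = 0.350000.
d = −0.75 · ln(1 − (4/3)·0.350000) = −0.75 · ln(0.533333) = −0.75 · (-0.628609) = 0.4715.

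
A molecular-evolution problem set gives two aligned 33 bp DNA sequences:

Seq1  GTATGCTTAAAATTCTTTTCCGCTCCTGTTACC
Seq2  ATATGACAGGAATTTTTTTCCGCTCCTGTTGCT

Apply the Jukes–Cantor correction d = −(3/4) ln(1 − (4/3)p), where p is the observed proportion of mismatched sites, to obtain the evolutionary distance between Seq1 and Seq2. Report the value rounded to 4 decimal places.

0.3390

Mismatches occur at site 1 (G↔A), site 6 (C↔A), site 7 (T↔C), site 8 (T↔A), site 9 (A↔G), site 10 (A↔G), site 15 (C↔T), site 31 (A↔G), site 33 (C↔T).
p = 9/33 = 0.272727.
d = −0.75 · ln(1 − (4/3)·0.272727) = −0.75 · ln(0.636364) = −0.75 · (-0.451985) = 0.3390.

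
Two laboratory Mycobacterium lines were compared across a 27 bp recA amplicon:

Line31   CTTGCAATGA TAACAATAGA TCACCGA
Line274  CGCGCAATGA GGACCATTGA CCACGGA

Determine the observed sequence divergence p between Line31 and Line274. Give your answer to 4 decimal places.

The sequences differ at positions 2 (T/G), 3 (T/C), 11 (T/G), 12 (A/G), 15 (A/C), 18 (A/T), 21 (T/C), 25 (C/G).
There are 8 differences over 27 sites, so p = 8/27 = 0.2963.

0.2963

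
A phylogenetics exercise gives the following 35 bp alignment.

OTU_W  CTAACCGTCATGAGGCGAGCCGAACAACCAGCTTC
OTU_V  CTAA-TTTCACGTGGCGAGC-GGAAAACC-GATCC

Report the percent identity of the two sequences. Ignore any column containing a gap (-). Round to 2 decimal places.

Excluding the 3 gap columns leaves 32 comparable sites.
Mismatches occur at site 6 (C↔T), site 7 (G↔T), site 11 (T↔C), site 13 (A↔T), site 23 (A↔G), site 25 (C↔A), site 32 (C↔A), site 34 (T↔C).
24 of the 32 comparable sites match, so the percent identity is 24/32 × 100 = 75.00%.

75.00%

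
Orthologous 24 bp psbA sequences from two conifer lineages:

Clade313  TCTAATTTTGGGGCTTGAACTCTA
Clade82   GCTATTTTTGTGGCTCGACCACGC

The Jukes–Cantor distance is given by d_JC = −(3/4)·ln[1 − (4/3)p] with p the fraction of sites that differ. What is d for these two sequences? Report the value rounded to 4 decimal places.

0.4408

Differing sites — 1:T/G; 5:A/T; 11:G/T; 16:T/C; 19:A/C; 21:T/A; 23:T/G; 24:A/C.
p = 8/24 = 0.333333.
d = −0.75 · ln(1 − (4/3)·0.333333) = −0.75 · ln(0.555556) = −0.75 · (-0.587786) = 0.4408.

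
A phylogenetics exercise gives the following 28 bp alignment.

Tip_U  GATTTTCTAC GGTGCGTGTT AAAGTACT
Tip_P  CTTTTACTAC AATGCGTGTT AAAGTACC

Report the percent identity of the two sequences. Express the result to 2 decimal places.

78.57%

Mismatches occur at site 1 (G↔C), site 2 (A↔T), site 6 (T↔A), site 11 (G↔A), site 12 (G↔A), site 28 (T↔C).
22 of the 28 sites match, so the percent identity is 22/28 × 100 = 78.57%.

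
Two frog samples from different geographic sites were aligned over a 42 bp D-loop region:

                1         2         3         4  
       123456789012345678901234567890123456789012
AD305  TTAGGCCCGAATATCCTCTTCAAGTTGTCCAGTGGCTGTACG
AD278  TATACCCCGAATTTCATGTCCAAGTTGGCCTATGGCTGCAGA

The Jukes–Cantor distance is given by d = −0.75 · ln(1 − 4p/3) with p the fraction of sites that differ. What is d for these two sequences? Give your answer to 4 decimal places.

0.4408

Differing sites — 2:T/A; 3:A/T; 4:G/A; 5:G/C; 13:A/T; 16:C/A; 18:C/G; 20:T/C; 28:T/G; 31:A/T; 32:G/A; 39:T/C; 41:C/G; 42:G/A.
p = 14/42 = 0.333333.
d = −0.75 · ln(1 − (4/3)·0.333333) = −0.75 · ln(0.555556) = −0.75 · (-0.587786) = 0.4408.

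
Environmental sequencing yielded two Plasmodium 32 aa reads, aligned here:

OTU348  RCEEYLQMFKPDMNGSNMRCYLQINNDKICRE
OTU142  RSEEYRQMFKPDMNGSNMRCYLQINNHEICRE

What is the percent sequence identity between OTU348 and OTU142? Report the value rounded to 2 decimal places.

The sequences differ at positions 2 (C/S), 6 (L/R), 27 (D/H), 28 (K/E).
28 of the 32 sites match, so the percent identity is 28/32 × 100 = 87.50%.

87.50%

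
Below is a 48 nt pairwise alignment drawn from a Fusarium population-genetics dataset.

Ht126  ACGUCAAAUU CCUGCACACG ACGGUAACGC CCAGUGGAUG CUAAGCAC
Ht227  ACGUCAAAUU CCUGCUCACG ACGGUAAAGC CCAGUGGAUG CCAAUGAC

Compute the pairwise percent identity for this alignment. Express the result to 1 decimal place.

Mismatches occur at site 16 (A↔U), site 28 (C↔A), site 42 (U↔C), site 45 (G↔U), site 46 (C↔G).
43 of the 48 sites match, so the percent identity is 43/48 × 100 = 89.6%.

89.6%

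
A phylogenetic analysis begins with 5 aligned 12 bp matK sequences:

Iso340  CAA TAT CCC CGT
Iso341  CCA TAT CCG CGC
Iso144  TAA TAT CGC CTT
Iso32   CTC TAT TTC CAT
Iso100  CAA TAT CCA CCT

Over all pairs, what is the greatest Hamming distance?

7

Pairwise Hamming distances:
  Iso340 vs Iso341: 3
  Iso340 vs Iso144: 3
  Iso340 vs Iso32: 5
  Iso340 vs Iso100: 2
  Iso341 vs Iso144: 6
  Iso341 vs Iso32: 7
  Iso341 vs Iso100: 4
  Iso144 vs Iso32: 6
  Iso144 vs Iso100: 4
  Iso32 vs Iso100: 6
The largest is 7, between Iso341 and Iso32.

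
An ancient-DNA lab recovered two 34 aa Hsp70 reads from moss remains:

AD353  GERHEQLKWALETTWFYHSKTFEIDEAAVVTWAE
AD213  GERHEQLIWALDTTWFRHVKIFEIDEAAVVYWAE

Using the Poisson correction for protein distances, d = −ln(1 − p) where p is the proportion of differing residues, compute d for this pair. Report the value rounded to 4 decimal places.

0.1942

Differing sites — 8:K/I; 12:E/D; 17:Y/R; 19:S/V; 21:T/I; 31:T/Y.
p = 6/34 = 0.176471.
d = −ln(1 − 0.176471) = −ln(0.823529) = 0.1942.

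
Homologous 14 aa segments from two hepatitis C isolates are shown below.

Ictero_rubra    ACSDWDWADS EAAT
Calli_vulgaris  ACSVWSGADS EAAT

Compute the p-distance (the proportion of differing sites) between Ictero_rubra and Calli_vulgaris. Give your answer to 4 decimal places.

Differing sites — 4:D/V; 6:D/S; 7:W/G.
There are 3 differences over 14 sites, so p = 3/14 = 0.2143.

0.2143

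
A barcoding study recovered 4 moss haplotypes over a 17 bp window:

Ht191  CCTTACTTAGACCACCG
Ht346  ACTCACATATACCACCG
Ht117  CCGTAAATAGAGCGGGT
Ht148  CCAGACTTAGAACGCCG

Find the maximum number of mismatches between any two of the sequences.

Pairwise Hamming distances:
  Ht191 vs Ht346: 4
  Ht191 vs Ht117: 8
  Ht191 vs Ht148: 4
  Ht346 vs Ht117: 10
  Ht346 vs Ht148: 7
  Ht117 vs Ht148: 8
The largest is 10, between Ht346 and Ht117.

10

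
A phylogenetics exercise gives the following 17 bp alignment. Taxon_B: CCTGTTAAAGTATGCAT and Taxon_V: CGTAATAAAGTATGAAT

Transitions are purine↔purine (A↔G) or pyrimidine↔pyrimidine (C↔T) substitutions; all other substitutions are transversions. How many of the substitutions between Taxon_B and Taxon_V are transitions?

1

The sequences differ at positions 2 (C/G, transversion), 4 (G/A, transition), 5 (T/A, transversion), 15 (C/A, transversion).
Of the 4 differences, 1 transition and 3 transversions, so the answer is 1.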